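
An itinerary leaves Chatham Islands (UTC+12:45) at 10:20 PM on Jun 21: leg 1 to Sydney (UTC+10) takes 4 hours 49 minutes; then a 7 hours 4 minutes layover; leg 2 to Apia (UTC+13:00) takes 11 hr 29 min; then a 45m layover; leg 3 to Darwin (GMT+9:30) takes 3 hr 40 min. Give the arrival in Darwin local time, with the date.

10:52 PM on Jun 22

Convert departure to UTC: 10:20 PM − 12:45 = 9:35 AM UTC on Jun 21.
Add 4 hours and 49 minutes leg 1 → 2:24 PM UTC.
Add 7 hours and 4 minutes layover in Sydney → 9:28 PM UTC.
Add 11 hours 29 minutes leg 2 → 8:57 AM UTC (Jun 22).
Add 45 minutes layover in Apia → 9:42 AM UTC.
Add 3 hours and 40 minutes leg 3 → 1:22 PM UTC.
Darwin is UTC+9:30, so local arrival = 1:22 PM + 9:30 = 10:52 PM on Jun 22.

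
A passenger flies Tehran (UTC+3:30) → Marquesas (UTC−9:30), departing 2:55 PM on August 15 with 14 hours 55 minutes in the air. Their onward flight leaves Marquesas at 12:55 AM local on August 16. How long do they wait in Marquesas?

Convert departure to UTC: 2:55 PM − 3:30 = 11:25 AM UTC on Aug 15.
Add 14 hours 55 minutes flight time → 2:20 AM UTC (Aug 16).
Marquesas is UTC−9:30, so local arrival = 2:20 AM − 9:30 = 4:50 PM on Aug 15.
Layover = 12:55 AM − 4:50 PM (+1 day) = 8 hours 5 minutes.

8 hours 5 minutes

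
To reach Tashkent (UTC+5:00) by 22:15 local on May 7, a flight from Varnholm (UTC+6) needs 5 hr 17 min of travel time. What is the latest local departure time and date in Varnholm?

17:58 on May 7

Target arrival in UTC: 22:15 − 5:00 = 17:15 on May 7.
Subtract 5 hours and 17 minutes → departure 11:58 UTC on May 7.
Varnholm is UTC+6:00: 11:58 + 6:00 = 17:58 on May 7.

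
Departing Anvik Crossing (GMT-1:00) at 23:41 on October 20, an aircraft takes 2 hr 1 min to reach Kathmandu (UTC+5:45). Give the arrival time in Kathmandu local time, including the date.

08:27 on October 21

Kathmandu is 6:45 ahead of Anvik Crossing.
After 2 hours 1 minute it is 01:42 (Oct 21) in Anvik Crossing.
Shift by the zone difference: 01:42 + 6:45 = 08:27 on Oct 21 in Kathmandu.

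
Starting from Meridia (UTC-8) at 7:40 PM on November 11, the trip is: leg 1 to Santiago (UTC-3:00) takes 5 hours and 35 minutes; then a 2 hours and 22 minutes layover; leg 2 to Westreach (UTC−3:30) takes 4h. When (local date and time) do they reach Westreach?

12:07 PM on Nov 12

Convert departure to UTC: 7:40 PM + 8:00 = 3:40 AM UTC on Nov 12.
Add 5 hours and 35 minutes leg 1 → 9:15 AM UTC.
Add 2 hours and 22 minutes layover in Santiago → 11:37 AM UTC.
Add 4 hours leg 2 → 3:37 PM UTC.
Westreach is UTC−3:30, so local arrival = 3:37 PM − 3:30 = 12:07 PM on Nov 12.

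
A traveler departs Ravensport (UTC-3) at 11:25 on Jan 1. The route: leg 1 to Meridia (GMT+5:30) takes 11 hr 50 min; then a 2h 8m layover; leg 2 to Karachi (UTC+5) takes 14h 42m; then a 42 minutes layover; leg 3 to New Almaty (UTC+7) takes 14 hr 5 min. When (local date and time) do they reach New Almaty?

Convert departure to UTC: 11:25 + 3:00 = 14:25 UTC on Jan 1.
Add 11 hours and 50 minutes leg 1 → 02:15 UTC (Jan 2).
Add 2 hours 8 minutes layover in Meridia → 04:23 UTC.
Add 14 hours and 42 minutes leg 2 → 19:05 UTC.
Add 42 minutes layover in Karachi → 19:47 UTC.
Add 14 hours and 5 minutes leg 3 → 09:52 UTC (Jan 3).
New Almaty is UTC+7:00, so local arrival = 09:52 + 7:00 = 16:52 on Jan 3.

16:52 on January 3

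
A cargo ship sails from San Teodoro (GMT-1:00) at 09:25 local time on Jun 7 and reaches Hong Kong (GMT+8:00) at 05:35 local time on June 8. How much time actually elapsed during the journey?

Departure in UTC: 09:25 + 1:00 = 10:25 on Jun 7.
Arrival in UTC: 05:35 − 8:00 = 21:35 on Jun 7.
Elapsed = 21:35 − 10:25 = 11 hours 10 minutes.

11 hours 10 minutes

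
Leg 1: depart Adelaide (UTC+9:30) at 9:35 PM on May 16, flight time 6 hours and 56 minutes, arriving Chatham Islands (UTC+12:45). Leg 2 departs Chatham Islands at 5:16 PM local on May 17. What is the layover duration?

Convert departure to UTC: 9:35 PM − 9:30 = 12:05 PM UTC on May 16.
Add 6 hours 56 minutes flight time → 7:01 PM UTC.
Chatham Islands is UTC+12:45, so local arrival = 7:01 PM + 12:45 = 7:46 AM on May 17.
Layover = 5:16 PM − 7:46 AM = 9 hours 30 minutes.

9 hours 30 minutes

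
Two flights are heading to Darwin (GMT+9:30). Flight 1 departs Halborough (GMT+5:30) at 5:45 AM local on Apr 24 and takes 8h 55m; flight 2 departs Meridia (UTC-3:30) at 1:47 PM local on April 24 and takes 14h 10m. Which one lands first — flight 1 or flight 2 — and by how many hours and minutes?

Flight 1 in UTC: 5:45 AM − 5:30 = 12:15 AM on Apr 24.
+8 hours 55 minutes → arrive 9:10 AM UTC on Apr 24.
Flight 2 in UTC: 1:47 PM + 3:30 = 5:17 PM on Apr 24.
+14 hours 10 minutes → arrive 7:27 AM UTC on Apr 25.
Flight 1 lands earlier by 22 hours 17 minutes.

the first, by 22 hours 17 minutes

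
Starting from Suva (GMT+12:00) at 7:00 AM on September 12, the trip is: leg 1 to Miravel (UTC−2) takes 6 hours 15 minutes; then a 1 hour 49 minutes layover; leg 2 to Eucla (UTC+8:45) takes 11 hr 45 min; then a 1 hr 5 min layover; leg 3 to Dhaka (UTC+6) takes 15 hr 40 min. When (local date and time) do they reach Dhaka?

1:34 PM on September 13

Convert departure to UTC: 7:00 AM − 12:00 = 7:00 PM UTC on Sep 11.
Add 6 hours 15 minutes leg 1 → 1:15 AM UTC (Sep 12).
Add 1 hour 49 minutes layover in Miravel → 3:04 AM UTC.
Add 11 hours and 45 minutes leg 2 → 2:49 PM UTC.
Add 1 hour and 5 minutes layover in Eucla → 3:54 PM UTC.
Add 15 hours 40 minutes leg 3 → 7:34 AM UTC (Sep 13).
Dhaka is UTC+6:00, so local arrival = 7:34 AM + 6:00 = 1:34 PM on Sep 13.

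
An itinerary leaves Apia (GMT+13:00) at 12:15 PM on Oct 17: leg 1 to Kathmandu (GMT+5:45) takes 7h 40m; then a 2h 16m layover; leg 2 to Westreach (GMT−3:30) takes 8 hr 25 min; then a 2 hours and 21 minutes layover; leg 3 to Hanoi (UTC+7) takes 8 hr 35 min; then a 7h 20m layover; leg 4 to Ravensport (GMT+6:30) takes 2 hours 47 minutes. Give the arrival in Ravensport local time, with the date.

Convert departure to UTC: 12:15 PM − 13:00 = 11:15 PM UTC on Oct 16.
Add 7 hours and 40 minutes leg 1 → 6:55 AM UTC (Oct 17).
Add 2 hours and 16 minutes layover in Kathmandu → 9:11 AM UTC.
Add 8 hours and 25 minutes leg 2 → 5:36 PM UTC.
Add 2 hours 21 minutes layover in Westreach → 7:57 PM UTC.
Add 8 hours 35 minutes leg 3 → 4:32 AM UTC (Oct 18).
Add 7 hours and 20 minutes layover in Hanoi → 11:52 AM UTC.
Add 2 hours 47 minutes leg 4 → 2:39 PM UTC.
Ravensport is UTC+6:30, so local arrival = 2:39 PM + 6:30 = 9:09 PM on Oct 18.

9:09 PM on October 18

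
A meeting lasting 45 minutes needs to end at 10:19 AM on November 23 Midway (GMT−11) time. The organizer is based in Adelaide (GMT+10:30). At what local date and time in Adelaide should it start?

7:04 AM on November 24

Target end time in UTC: 10:19 AM + 11:00 = 9:19 PM on Nov 23.
Subtract 45 minutes → start 8:34 PM UTC on Nov 23.
Adelaide is UTC+10:30: 8:34 PM + 10:30 = 7:04 AM on Nov 24.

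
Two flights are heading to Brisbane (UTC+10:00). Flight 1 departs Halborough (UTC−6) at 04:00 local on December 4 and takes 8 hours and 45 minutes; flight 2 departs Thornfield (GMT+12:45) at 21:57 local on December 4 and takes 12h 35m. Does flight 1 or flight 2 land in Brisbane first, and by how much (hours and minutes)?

the first, by 3 hours 2 minutes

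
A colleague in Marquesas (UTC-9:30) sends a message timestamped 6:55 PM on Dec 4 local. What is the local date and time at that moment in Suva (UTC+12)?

4:25 PM on Dec 5

Suva is 21:30 ahead of Marquesas.
Shift by the zone difference: 6:55 PM + 21:30 = 4:25 PM on Dec 5 in Suva.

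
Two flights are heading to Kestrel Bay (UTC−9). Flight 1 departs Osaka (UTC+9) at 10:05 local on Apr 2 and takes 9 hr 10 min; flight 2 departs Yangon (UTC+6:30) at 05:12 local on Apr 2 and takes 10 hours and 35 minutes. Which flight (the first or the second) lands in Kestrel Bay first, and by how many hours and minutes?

the second, by 58 minutes

Flight 1 in UTC: 10:05 − 9:00 = 01:05 on Apr 2.
+9 hours and 10 minutes → arrive 10:15 UTC on Apr 2.
Flight 2 in UTC: 05:12 − 6:30 = 22:42 on Apr 1.
+10 hours and 35 minutes → arrive 09:17 UTC on Apr 2.
Flight 2 lands earlier by 58 minutes.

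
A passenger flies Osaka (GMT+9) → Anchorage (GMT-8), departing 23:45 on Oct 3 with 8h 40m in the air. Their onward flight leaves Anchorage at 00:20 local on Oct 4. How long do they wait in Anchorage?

Convert departure to UTC: 23:45 − 9:00 = 14:45 UTC on Oct 3.
Add 8 hours and 40 minutes flight time → 23:25 UTC.
Anchorage is UTC−8:00, so local arrival = 23:25 − 8:00 = 15:25 on Oct 3.
Layover = 00:20 − 15:25 (+1 day) = 8 hours 55 minutes.

8 hours 55 minutes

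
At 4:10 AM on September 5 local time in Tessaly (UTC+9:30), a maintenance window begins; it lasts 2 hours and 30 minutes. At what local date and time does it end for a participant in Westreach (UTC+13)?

Convert start to UTC: 4:10 AM − 9:30 = 6:40 PM UTC on Sep 4.
Add 2 hours 30 minutes duration → 9:10 PM UTC.
Westreach is UTC+13:00, so local end time = 9:10 PM + 13:00 = 10:10 AM on Sep 5.

10:10 AM on September 5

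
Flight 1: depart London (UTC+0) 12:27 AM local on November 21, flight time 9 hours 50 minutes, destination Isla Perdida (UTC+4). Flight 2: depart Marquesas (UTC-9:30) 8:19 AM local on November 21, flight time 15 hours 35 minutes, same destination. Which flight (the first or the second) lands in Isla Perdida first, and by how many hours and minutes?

the first, by 23 hours 7 minutes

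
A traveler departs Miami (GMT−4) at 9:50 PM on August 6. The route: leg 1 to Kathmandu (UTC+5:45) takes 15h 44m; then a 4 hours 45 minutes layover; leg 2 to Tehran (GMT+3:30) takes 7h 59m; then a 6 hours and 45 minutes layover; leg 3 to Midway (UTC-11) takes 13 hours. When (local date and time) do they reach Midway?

3:03 PM on Aug 8

Convert departure to UTC: 9:50 PM + 4:00 = 1:50 AM UTC on Aug 7.
Add 15 hours 44 minutes leg 1 → 5:34 PM UTC.
Add 4 hours and 45 minutes layover in Kathmandu → 10:19 PM UTC.
Add 7 hours and 59 minutes leg 2 → 6:18 AM UTC (Aug 8).
Add 6 hours 45 minutes layover in Tehran → 1:03 PM UTC.
Add 13 hours leg 3 → 2:03 AM UTC (Aug 9).
Midway is UTC−11:00, so local arrival = 2:03 AM − 11:00 = 3:03 PM on Aug 8.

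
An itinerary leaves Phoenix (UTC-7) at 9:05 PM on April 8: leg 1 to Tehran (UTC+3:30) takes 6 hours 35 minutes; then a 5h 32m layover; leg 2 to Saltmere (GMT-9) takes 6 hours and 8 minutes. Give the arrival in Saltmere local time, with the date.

1:20 PM on April 9

Convert departure to UTC: 9:05 PM + 7:00 = 4:05 AM UTC on Apr 9.
Add 6 hours and 35 minutes leg 1 → 10:40 AM UTC.
Add 5 hours 32 minutes layover in Tehran → 4:12 PM UTC.
Add 6 hours and 8 minutes leg 2 → 10:20 PM UTC.
Saltmere is UTC−9:00, so local arrival = 10:20 PM − 9:00 = 1:20 PM on Apr 9.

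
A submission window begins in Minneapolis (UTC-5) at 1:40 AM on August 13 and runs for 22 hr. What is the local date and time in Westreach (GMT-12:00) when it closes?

Convert start to UTC: 1:40 AM + 5:00 = 6:40 AM UTC on Aug 13.
Add 22 hours duration → 4:40 AM UTC (Aug 14).
Westreach is UTC−12:00, so local end time = 4:40 AM − 12:00 = 4:40 PM on Aug 13.

4:40 PM on Aug 13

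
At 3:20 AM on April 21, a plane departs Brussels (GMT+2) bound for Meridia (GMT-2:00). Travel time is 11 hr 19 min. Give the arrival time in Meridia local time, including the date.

10:39 AM on April 21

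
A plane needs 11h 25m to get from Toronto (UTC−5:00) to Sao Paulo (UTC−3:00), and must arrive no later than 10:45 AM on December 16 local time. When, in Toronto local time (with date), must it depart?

9:20 PM on Dec 15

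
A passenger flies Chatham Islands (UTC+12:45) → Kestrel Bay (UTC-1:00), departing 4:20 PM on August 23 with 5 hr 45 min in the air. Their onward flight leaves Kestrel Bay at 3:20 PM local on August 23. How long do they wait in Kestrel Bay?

7 hours

Convert departure to UTC: 4:20 PM − 12:45 = 3:35 AM UTC on Aug 23.
Add 5 hours 45 minutes flight time → 9:20 AM UTC.
Kestrel Bay is UTC−1:00, so local arrival = 9:20 AM − 1:00 = 8:20 AM on Aug 23.
Layover = 3:20 PM − 8:20 AM = 7 hours.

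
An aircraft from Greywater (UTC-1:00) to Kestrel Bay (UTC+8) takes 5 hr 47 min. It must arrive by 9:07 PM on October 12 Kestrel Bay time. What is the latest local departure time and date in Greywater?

6:20 AM on October 12

Target arrival in UTC: 9:07 PM − 8:00 = 1:07 PM on Oct 12.
Subtract 5 hours 47 minutes → departure 7:20 AM UTC on Oct 12.
Greywater is UTC−1:00: 7:20 AM − 1:00 = 6:20 AM on Oct 12.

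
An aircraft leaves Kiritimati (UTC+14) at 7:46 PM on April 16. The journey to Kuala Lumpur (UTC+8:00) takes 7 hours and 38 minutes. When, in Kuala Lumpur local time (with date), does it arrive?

9:24 PM on April 16

Convert departure to UTC: 7:46 PM − 14:00 = 5:46 AM UTC on Apr 16.
Add 7 hours 38 minutes travel time → 1:24 PM UTC.
Kuala Lumpur is UTC+8:00, so local arrival = 1:24 PM + 8:00 = 9:24 PM on Apr 16.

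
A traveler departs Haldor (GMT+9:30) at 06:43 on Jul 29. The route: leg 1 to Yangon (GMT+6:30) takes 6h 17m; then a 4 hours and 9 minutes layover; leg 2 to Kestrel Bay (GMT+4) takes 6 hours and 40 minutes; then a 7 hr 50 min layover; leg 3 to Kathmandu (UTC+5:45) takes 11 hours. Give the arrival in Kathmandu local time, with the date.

Convert departure to UTC: 06:43 − 9:30 = 21:13 UTC on Jul 28.
Add 6 hours and 17 minutes leg 1 → 03:30 UTC (Jul 29).
Add 4 hours and 9 minutes layover in Yangon → 07:39 UTC.
Add 6 hours and 40 minutes leg 2 → 14:19 UTC.
Add 7 hours and 50 minutes layover in Kestrel Bay → 22:09 UTC.
Add 11 hours leg 3 → 09:09 UTC (Jul 30).
Kathmandu is UTC+5:45, so local arrival = 09:09 + 5:45 = 14:54 on Jul 30.

14:54 on July 30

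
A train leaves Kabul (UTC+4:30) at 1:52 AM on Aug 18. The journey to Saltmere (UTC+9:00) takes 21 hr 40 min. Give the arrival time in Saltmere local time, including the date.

4:02 AM on August 19

Saltmere is 4:30 ahead of Kabul.
After 21 hours and 40 minutes it is 11:32 PM in Kabul.
Shift by the zone difference: 11:32 PM + 4:30 = 4:02 AM on Aug 19 in Saltmere.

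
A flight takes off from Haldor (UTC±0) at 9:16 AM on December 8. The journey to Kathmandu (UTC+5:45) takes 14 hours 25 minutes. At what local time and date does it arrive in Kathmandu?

Haldor is at UTC+0, so departure is already 9:16 AM UTC on Dec 8.
Add 14 hours and 25 minutes travel time → 11:41 PM UTC.
Kathmandu is UTC+5:45, so local arrival = 11:41 PM + 5:45 = 5:26 AM on Dec 9.

5:26 AM on December 9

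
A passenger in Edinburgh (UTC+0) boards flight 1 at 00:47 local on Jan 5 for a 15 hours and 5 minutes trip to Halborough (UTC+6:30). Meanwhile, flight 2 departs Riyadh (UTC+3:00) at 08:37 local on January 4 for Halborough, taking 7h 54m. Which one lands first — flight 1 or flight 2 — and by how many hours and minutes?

Flight 1 departs at 00:47 UTC (Jan 5).
+15 hours 5 minutes → arrive 15:52 UTC on Jan 5.
Flight 2 in UTC: 08:37 − 3:00 = 05:37 on Jan 4.
+7 hours and 54 minutes → arrive 13:31 UTC on Jan 4.
Flight 2 lands earlier by 26 hours 21 minutes.

the second, by 26 hours 21 minutes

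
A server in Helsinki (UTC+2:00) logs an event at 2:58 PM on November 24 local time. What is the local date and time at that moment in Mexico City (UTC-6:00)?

Mexico City is 8:00 behind Helsinki.
Shift by the zone difference: 2:58 PM − 8:00 = 6:58 AM on Nov 24 in Mexico City.

6:58 AM on Nov 24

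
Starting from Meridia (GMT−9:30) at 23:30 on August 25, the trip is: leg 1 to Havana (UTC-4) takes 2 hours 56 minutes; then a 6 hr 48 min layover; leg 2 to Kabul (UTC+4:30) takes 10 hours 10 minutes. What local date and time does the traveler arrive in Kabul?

09:24 on August 27

Convert departure to UTC: 23:30 + 9:30 = 09:00 UTC on Aug 26.
Add 2 hours 56 minutes leg 1 → 11:56 UTC.
Add 6 hours and 48 minutes layover in Havana → 18:44 UTC.
Add 10 hours 10 minutes leg 2 → 04:54 UTC (Aug 27).
Kabul is UTC+4:30, so local arrival = 04:54 + 4:30 = 09:24 on Aug 27.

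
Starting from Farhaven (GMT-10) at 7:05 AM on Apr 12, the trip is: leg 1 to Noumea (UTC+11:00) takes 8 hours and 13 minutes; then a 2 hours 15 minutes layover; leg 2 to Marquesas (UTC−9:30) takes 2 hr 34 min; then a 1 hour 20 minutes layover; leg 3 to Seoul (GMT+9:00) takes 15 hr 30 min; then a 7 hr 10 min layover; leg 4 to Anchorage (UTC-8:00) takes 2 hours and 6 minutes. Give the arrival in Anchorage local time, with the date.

Convert departure to UTC: 7:05 AM + 10:00 = 5:05 PM UTC on Apr 12.
Add 8 hours 13 minutes leg 1 → 1:18 AM UTC (Apr 13).
Add 2 hours and 15 minutes layover in Noumea → 3:33 AM UTC.
Add 2 hours and 34 minutes leg 2 → 6:07 AM UTC.
Add 1 hour 20 minutes layover in Marquesas → 7:27 AM UTC.
Add 15 hours 30 minutes leg 3 → 10:57 PM UTC.
Add 7 hours 10 minutes layover in Seoul → 6:07 AM UTC (Apr 14).
Add 2 hours and 6 minutes leg 4 → 8:13 AM UTC.
Anchorage is UTC−8:00, so local arrival = 8:13 AM − 8:00 = 12:13 AM on Apr 14.

12:13 AM on April 14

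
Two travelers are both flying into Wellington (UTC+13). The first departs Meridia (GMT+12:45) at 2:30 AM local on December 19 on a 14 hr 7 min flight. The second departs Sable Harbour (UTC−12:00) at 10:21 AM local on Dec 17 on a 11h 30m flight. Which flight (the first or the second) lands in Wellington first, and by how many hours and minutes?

Flight 1 in UTC: 2:30 AM − 12:45 = 1:45 PM on Dec 18.
+14 hours and 7 minutes → arrive 3:52 AM UTC on Dec 19.
Flight 2 in UTC: 10:21 AM + 12:00 = 10:21 PM on Dec 17.
+11 hours and 30 minutes → arrive 9:51 AM UTC on Dec 18.
Flight 2 lands earlier by 18 hours 1 minute.

the second, by 18 hours 1 minute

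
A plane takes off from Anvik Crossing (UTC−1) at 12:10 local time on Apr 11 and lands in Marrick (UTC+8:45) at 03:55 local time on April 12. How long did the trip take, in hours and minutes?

6 hours

Marrick is 9:45 ahead of Anvik Crossing.
Clock-face elapsed time (ignoring zones) is 15 hours 45 minutes.
Actual elapsed = 15 hours 45 minutes − 9:45 = 6 hours.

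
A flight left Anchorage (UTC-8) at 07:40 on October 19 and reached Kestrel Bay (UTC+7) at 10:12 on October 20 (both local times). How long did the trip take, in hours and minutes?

Departure in UTC: 07:40 + 8:00 = 15:40 on Oct 19.
Arrival in UTC: 10:12 − 7:00 = 03:12 on Oct 20.
Elapsed = 03:12 − 15:40 (+1 day) = 11 hours 32 minutes.

11 hours 32 minutes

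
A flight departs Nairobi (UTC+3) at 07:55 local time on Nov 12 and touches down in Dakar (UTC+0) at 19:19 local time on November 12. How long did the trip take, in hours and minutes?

14 hours 24 minutes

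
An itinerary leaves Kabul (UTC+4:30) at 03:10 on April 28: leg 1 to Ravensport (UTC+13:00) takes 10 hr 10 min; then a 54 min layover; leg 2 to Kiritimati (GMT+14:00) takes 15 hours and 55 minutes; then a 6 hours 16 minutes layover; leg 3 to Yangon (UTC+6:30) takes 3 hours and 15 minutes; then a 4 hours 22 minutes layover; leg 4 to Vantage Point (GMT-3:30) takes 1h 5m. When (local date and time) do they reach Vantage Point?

13:07 on Apr 29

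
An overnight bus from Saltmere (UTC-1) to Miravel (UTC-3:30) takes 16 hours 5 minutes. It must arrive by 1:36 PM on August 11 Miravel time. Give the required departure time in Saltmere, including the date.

12:01 AM on August 11

Target arrival in UTC: 1:36 PM + 3:30 = 5:06 PM on Aug 11.
Subtract 16 hours 5 minutes → departure 1:01 AM UTC on Aug 11.
Saltmere is UTC−1:00: 1:01 AM − 1:00 = 12:01 AM on Aug 11.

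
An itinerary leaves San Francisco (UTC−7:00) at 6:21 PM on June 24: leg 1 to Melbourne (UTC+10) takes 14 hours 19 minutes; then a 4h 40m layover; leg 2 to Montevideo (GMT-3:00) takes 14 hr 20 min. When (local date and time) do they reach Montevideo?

Convert departure to UTC: 6:21 PM + 7:00 = 1:21 AM UTC on Jun 25.
Add 14 hours and 19 minutes leg 1 → 3:40 PM UTC.
Add 4 hours 40 minutes layover in Melbourne → 8:20 PM UTC.
Add 14 hours 20 minutes leg 2 → 10:40 AM UTC (Jun 26).
Montevideo is UTC−3:00, so local arrival = 10:40 AM − 3:00 = 7:40 AM on Jun 26.

7:40 AM on June 26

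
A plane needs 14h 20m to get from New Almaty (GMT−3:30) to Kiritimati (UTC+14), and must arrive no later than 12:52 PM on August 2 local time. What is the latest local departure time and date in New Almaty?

5:02 AM on Aug 1

Target arrival in UTC: 12:52 PM − 14:00 = 10:52 PM on Aug 1.
Subtract 14 hours 20 minutes → departure 8:32 AM UTC on Aug 1.
New Almaty is UTC−3:30: 8:32 AM − 3:30 = 5:02 AM on Aug 1.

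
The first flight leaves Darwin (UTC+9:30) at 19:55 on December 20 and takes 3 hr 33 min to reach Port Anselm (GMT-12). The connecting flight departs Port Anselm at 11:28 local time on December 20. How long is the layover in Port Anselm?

9 hours 30 minutes

Convert departure to UTC: 19:55 − 9:30 = 10:25 UTC on Dec 20.
Add 3 hours 33 minutes flight time → 13:58 UTC.
Port Anselm is UTC−12:00, so local arrival = 13:58 − 12:00 = 01:58 on Dec 20.
Layover = 11:28 − 01:58 = 9 hours 30 minutes.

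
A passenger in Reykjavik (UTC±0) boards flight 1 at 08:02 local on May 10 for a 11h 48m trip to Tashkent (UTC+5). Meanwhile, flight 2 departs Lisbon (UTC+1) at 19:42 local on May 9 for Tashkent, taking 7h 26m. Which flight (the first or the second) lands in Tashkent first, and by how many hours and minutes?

the second, by 17 hours 42 minutes

Flight 1 departs at 08:02 UTC (May 10).
+11 hours 48 minutes → arrive 19:50 UTC on May 10.
Flight 2 in UTC: 19:42 − 1:00 = 18:42 on May 9.
+7 hours 26 minutes → arrive 02:08 UTC on May 10.
Flight 2 lands earlier by 17 hours 42 minutes.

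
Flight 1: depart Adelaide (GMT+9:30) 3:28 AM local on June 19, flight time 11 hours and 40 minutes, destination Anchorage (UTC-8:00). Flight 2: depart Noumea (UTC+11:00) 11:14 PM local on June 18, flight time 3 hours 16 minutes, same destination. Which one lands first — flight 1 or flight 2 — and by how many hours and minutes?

the second, by 14 hours 8 minutes

Flight 1 in UTC: 3:28 AM − 9:30 = 5:58 PM on Jun 18.
+11 hours and 40 minutes → arrive 5:38 AM UTC on Jun 19.
Flight 2 in UTC: 11:14 PM − 11:00 = 12:14 PM on Jun 18.
+3 hours 16 minutes → arrive 3:30 PM UTC on Jun 18.
Flight 2 lands earlier by 14 hours 8 minutes.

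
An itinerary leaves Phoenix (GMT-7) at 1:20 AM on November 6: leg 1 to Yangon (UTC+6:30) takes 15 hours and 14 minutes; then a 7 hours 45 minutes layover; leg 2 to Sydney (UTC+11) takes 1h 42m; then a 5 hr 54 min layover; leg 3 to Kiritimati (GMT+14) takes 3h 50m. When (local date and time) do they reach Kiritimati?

Convert departure to UTC: 1:20 AM + 7:00 = 8:20 AM UTC on Nov 6.
Add 15 hours 14 minutes leg 1 → 11:34 PM UTC.
Add 7 hours and 45 minutes layover in Yangon → 7:19 AM UTC (Nov 7).
Add 1 hour and 42 minutes leg 2 → 9:01 AM UTC.
Add 5 hours and 54 minutes layover in Sydney → 2:55 PM UTC.
Add 3 hours 50 minutes leg 3 → 6:45 PM UTC.
Kiritimati is UTC+14:00, so local arrival = 6:45 PM + 14:00 = 8:45 AM on Nov 8.

8:45 AM on November 8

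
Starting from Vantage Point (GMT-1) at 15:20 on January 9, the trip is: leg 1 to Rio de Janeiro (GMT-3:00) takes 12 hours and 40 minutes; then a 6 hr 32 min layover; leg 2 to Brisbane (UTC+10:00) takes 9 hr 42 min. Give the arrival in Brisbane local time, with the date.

07:14 on January 11

Convert departure to UTC: 15:20 + 1:00 = 16:20 UTC on Jan 9.
Add 12 hours 40 minutes leg 1 → 05:00 UTC (Jan 10).
Add 6 hours and 32 minutes layover in Rio de Janeiro → 11:32 UTC.
Add 9 hours 42 minutes leg 2 → 21:14 UTC.
Brisbane is UTC+10:00, so local arrival = 21:14 + 10:00 = 07:14 on Jan 11.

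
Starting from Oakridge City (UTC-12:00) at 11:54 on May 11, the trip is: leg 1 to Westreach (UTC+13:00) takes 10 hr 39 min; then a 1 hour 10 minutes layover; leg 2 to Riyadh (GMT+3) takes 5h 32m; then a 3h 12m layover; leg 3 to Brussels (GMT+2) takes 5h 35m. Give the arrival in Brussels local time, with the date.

Convert departure to UTC: 11:54 + 12:00 = 23:54 UTC on May 11.
Add 10 hours and 39 minutes leg 1 → 10:33 UTC (May 12).
Add 1 hour and 10 minutes layover in Westreach → 11:43 UTC.
Add 5 hours and 32 minutes leg 2 → 17:15 UTC.
Add 3 hours and 12 minutes layover in Riyadh → 20:27 UTC.
Add 5 hours 35 minutes leg 3 → 02:02 UTC (May 13).
Brussels is UTC+2:00, so local arrival = 02:02 + 2:00 = 04:02 on May 13.

04:02 on May 13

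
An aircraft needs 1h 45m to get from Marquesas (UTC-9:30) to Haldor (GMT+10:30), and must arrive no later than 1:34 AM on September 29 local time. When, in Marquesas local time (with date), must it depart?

3:49 AM on Sep 28

Target arrival in UTC: 1:34 AM − 10:30 = 3:04 PM on Sep 28.
Subtract 1 hour 45 minutes → departure 1:19 PM UTC on Sep 28.
Marquesas is UTC−9:30: 1:19 PM − 9:30 = 3:49 AM on Sep 28.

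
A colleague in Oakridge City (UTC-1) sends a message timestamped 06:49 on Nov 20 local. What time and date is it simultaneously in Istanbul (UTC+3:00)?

10:49 on November 20

In UTC: 06:49 + 1:00 = 07:49 on Nov 20.
Istanbul is UTC+3:00: 07:49 + 3:00 = 10:49 on Nov 20.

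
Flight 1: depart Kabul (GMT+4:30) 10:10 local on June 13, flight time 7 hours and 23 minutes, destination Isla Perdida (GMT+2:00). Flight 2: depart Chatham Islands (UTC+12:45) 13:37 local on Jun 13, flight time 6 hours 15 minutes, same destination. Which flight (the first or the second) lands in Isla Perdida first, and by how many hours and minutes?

Flight 1 in UTC: 10:10 − 4:30 = 05:40 on Jun 13.
+7 hours 23 minutes → arrive 13:03 UTC on Jun 13.
Flight 2 in UTC: 13:37 − 12:45 = 00:52 on Jun 13.
+6 hours and 15 minutes → arrive 07:07 UTC on Jun 13.
Flight 2 lands earlier by 5 hours 56 minutes.

the second, by 5 hours 56 minutes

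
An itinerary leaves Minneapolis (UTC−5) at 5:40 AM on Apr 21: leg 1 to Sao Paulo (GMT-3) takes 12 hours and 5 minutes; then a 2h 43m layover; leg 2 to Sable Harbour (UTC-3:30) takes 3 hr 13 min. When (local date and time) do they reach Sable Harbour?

1:11 AM on April 22

Convert departure to UTC: 5:40 AM + 5:00 = 10:40 AM UTC on Apr 21.
Add 12 hours 5 minutes leg 1 → 10:45 PM UTC.
Add 2 hours 43 minutes layover in Sao Paulo → 1:28 AM UTC (Apr 22).
Add 3 hours 13 minutes leg 2 → 4:41 AM UTC.
Sable Harbour is UTC−3:30, so local arrival = 4:41 AM − 3:30 = 1:11 AM on Apr 22.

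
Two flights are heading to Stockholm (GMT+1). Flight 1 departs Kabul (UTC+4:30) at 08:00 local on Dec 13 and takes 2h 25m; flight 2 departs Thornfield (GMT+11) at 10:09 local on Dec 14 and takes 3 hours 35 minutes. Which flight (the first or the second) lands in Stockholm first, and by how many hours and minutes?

the first, by 20 hours 49 minutes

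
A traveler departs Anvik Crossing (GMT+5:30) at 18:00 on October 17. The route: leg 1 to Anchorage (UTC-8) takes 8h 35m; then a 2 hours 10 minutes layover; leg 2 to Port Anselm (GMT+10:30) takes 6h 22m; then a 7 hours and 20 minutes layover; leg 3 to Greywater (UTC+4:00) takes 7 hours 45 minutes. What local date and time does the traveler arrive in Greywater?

Convert departure to UTC: 18:00 − 5:30 = 12:30 UTC on Oct 17.
Add 8 hours and 35 minutes leg 1 → 21:05 UTC.
Add 2 hours 10 minutes layover in Anchorage → 23:15 UTC.
Add 6 hours and 22 minutes leg 2 → 05:37 UTC (Oct 18).
Add 7 hours and 20 minutes layover in Port Anselm → 12:57 UTC.
Add 7 hours and 45 minutes leg 3 → 20:42 UTC.
Greywater is UTC+4:00, so local arrival = 20:42 + 4:00 = 00:42 on Oct 19.

00:42 on October 19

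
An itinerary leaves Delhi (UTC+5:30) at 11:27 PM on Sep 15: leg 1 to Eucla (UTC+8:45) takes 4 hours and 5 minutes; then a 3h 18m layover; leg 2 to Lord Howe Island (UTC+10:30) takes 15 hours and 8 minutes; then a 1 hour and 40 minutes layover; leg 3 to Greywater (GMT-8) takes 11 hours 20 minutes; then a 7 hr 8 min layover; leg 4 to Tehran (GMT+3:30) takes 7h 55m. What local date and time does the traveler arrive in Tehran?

12:01 AM on Sep 18

Convert departure to UTC: 11:27 PM − 5:30 = 5:57 PM UTC on Sep 15.
Add 4 hours and 5 minutes leg 1 → 10:02 PM UTC.
Add 3 hours 18 minutes layover in Eucla → 1:20 AM UTC (Sep 16).
Add 15 hours and 8 minutes leg 2 → 4:28 PM UTC.
Add 1 hour 40 minutes layover in Lord Howe Island → 6:08 PM UTC.
Add 11 hours and 20 minutes leg 3 → 5:28 AM UTC (Sep 17).
Add 7 hours 8 minutes layover in Greywater → 12:36 PM UTC.
Add 7 hours and 55 minutes leg 4 → 8:31 PM UTC.
Tehran is UTC+3:30, so local arrival = 8:31 PM + 3:30 = 12:01 AM on Sep 18.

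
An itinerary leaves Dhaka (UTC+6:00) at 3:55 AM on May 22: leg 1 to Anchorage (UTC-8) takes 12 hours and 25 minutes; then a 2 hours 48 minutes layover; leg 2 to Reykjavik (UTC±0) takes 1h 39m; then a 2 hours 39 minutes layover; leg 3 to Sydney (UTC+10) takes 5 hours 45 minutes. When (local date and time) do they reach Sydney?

Convert departure to UTC: 3:55 AM − 6:00 = 9:55 PM UTC on May 21.
Add 12 hours 25 minutes leg 1 → 10:20 AM UTC (May 22).
Add 2 hours 48 minutes layover in Anchorage → 1:08 PM UTC.
Add 1 hour 39 minutes leg 2 → 2:47 PM UTC.
Add 2 hours 39 minutes layover in Reykjavik → 5:26 PM UTC.
Add 5 hours 45 minutes leg 3 → 11:11 PM UTC.
Sydney is UTC+10:00, so local arrival = 11:11 PM + 10:00 = 9:11 AM on May 23.

9:11 AM on May 23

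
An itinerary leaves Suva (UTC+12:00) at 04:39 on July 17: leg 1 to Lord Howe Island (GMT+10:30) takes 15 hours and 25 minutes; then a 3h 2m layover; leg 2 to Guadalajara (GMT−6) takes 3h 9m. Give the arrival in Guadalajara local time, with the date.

08:15 on Jul 17

Convert departure to UTC: 04:39 − 12:00 = 16:39 UTC on Jul 16.
Add 15 hours and 25 minutes leg 1 → 08:04 UTC (Jul 17).
Add 3 hours and 2 minutes layover in Lord Howe Island → 11:06 UTC.
Add 3 hours and 9 minutes leg 2 → 14:15 UTC.
Guadalajara is UTC−6:00, so local arrival = 14:15 − 6:00 = 08:15 on Jul 17.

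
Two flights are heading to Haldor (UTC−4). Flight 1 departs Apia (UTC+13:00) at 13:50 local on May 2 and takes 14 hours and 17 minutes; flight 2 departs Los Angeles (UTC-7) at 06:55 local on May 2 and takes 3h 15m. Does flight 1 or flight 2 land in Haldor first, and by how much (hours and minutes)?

the first, by 2 hours 3 minutes

Flight 1 in UTC: 13:50 − 13:00 = 00:50 on May 2.
+14 hours and 17 minutes → arrive 15:07 UTC on May 2.
Flight 2 in UTC: 06:55 + 7:00 = 13:55 on May 2.
+3 hours 15 minutes → arrive 17:10 UTC on May 2.
Flight 1 lands earlier by 2 hours 3 minutes.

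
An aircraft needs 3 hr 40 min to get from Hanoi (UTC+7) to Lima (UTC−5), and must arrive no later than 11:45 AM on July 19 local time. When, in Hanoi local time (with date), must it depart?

8:05 PM on July 19

Target arrival in UTC: 11:45 AM + 5:00 = 4:45 PM on Jul 19.
Subtract 3 hours 40 minutes → departure 1:05 PM UTC on Jul 19.
Hanoi is UTC+7:00: 1:05 PM + 7:00 = 8:05 PM on Jul 19.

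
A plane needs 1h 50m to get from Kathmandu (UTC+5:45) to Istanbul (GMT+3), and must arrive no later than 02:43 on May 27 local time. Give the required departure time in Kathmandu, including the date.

03:38 on May 27

Target arrival in UTC: 02:43 − 3:00 = 23:43 on May 26.
Subtract 1 hour and 50 minutes → departure 21:53 UTC on May 26.
Kathmandu is UTC+5:45: 21:53 + 5:45 = 03:38 on May 27.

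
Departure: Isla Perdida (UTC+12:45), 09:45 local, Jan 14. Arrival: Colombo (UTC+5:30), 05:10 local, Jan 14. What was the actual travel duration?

Departure in UTC: 09:45 − 12:45 = 21:00 on Jan 13.
Arrival in UTC: 05:10 − 5:30 = 23:40 on Jan 13.
Elapsed = 23:40 − 21:00 = 2 hours 40 minutes.

2 hours 40 minutes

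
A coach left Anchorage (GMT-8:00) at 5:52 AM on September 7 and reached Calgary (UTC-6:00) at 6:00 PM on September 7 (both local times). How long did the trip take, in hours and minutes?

Calgary is 2:00 ahead of Anchorage.
Clock-face elapsed time (ignoring zones) is 12 hours 8 minutes.
Actual elapsed = 12 hours 8 minutes − 2:00 = 10 hours 8 minutes.

10 hours 8 minutes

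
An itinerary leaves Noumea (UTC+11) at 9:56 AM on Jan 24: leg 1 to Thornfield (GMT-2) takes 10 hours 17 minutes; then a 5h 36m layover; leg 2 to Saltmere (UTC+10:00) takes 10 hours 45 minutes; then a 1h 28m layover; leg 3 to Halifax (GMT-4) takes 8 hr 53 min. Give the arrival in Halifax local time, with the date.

7:55 AM on January 25

Convert departure to UTC: 9:56 AM − 11:00 = 10:56 PM UTC on Jan 23.
Add 10 hours and 17 minutes leg 1 → 9:13 AM UTC (Jan 24).
Add 5 hours 36 minutes layover in Thornfield → 2:49 PM UTC.
Add 10 hours and 45 minutes leg 2 → 1:34 AM UTC (Jan 25).
Add 1 hour and 28 minutes layover in Saltmere → 3:02 AM UTC.
Add 8 hours 53 minutes leg 3 → 11:55 AM UTC.
Halifax is UTC−4:00, so local arrival = 11:55 AM − 4:00 = 7:55 AM on Jan 25.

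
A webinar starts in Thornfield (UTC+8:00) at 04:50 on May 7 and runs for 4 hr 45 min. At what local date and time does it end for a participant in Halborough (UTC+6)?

Convert start to UTC: 04:50 − 8:00 = 20:50 UTC on May 6.
Add 4 hours 45 minutes duration → 01:35 UTC (May 7).
Halborough is UTC+6:00, so local end time = 01:35 + 6:00 = 07:35 on May 7.

07:35 on May 7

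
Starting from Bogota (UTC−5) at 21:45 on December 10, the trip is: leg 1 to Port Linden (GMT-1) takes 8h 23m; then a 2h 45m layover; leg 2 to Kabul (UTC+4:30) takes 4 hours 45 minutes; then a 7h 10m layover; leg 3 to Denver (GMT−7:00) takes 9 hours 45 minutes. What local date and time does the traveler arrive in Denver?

04:33 on December 12

Convert departure to UTC: 21:45 + 5:00 = 02:45 UTC on Dec 11.
Add 8 hours 23 minutes leg 1 → 11:08 UTC.
Add 2 hours and 45 minutes layover in Port Linden → 13:53 UTC.
Add 4 hours and 45 minutes leg 2 → 18:38 UTC.
Add 7 hours 10 minutes layover in Kabul → 01:48 UTC (Dec 12).
Add 9 hours and 45 minutes leg 3 → 11:33 UTC.
Denver is UTC−7:00, so local arrival = 11:33 − 7:00 = 04:33 on Dec 12.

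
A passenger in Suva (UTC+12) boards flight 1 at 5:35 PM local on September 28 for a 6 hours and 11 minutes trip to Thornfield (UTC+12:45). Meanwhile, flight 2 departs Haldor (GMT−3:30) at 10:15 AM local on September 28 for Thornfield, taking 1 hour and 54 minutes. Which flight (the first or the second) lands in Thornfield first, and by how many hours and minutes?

Flight 1 in UTC: 5:35 PM − 12:00 = 5:35 AM on Sep 28.
+6 hours and 11 minutes → arrive 11:46 AM UTC on Sep 28.
Flight 2 in UTC: 10:15 AM + 3:30 = 1:45 PM on Sep 28.
+1 hour and 54 minutes → arrive 3:39 PM UTC on Sep 28.
Flight 1 lands earlier by 3 hours 53 minutes.

the first, by 3 hours 53 minutes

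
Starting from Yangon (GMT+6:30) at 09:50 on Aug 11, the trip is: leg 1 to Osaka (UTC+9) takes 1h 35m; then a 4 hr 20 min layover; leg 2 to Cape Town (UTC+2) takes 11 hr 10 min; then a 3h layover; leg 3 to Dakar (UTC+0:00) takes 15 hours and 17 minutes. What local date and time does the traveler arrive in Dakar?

Convert departure to UTC: 09:50 − 6:30 = 03:20 UTC on Aug 11.
Add 1 hour and 35 minutes leg 1 → 04:55 UTC.
Add 4 hours 20 minutes layover in Osaka → 09:15 UTC.
Add 11 hours and 10 minutes leg 2 → 20:25 UTC.
Add 3 hours layover in Cape Town → 23:25 UTC.
Add 15 hours 17 minutes leg 3 → 14:42 UTC (Aug 12).
Dakar is UTC+0, so local arrival is the same: 14:42 on Aug 12.

14:42 on August 12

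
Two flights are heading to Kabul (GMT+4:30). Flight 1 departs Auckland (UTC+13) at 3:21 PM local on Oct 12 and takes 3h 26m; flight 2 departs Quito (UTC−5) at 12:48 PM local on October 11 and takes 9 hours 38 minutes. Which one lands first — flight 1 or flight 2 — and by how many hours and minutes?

Flight 1 in UTC: 3:21 PM − 13:00 = 2:21 AM on Oct 12.
+3 hours and 26 minutes → arrive 5:47 AM UTC on Oct 12.
Flight 2 in UTC: 12:48 PM + 5:00 = 5:48 PM on Oct 11.
+9 hours 38 minutes → arrive 3:26 AM UTC on Oct 12.
Flight 2 lands earlier by 2 hours 21 minutes.

the second, by 2 hours 21 minutes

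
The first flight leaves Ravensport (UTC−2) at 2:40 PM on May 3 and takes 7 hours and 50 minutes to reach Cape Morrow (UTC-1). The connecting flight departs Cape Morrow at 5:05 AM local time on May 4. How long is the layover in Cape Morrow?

5 hours 35 minutes

Convert departure to UTC: 2:40 PM + 2:00 = 4:40 PM UTC on May 3.
Add 7 hours 50 minutes flight time → 12:30 AM UTC (May 4).
Cape Morrow is UTC−1:00, so local arrival = 12:30 AM − 1:00 = 11:30 PM on May 3.
Layover = 5:05 AM − 11:30 PM (+1 day) = 5 hours 35 minutes.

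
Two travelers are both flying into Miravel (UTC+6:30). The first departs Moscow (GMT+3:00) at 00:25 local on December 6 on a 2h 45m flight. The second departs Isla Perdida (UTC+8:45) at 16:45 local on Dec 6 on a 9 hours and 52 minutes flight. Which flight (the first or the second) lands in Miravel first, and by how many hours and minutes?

the first, by 17 hours 42 minutes

Flight 1 in UTC: 00:25 − 3:00 = 21:25 on Dec 5.
+2 hours and 45 minutes → arrive 00:10 UTC on Dec 6.
Flight 2 in UTC: 16:45 − 8:45 = 08:00 on Dec 6.
+9 hours and 52 minutes → arrive 17:52 UTC on Dec 6.
Flight 1 lands earlier by 17 hours 42 minutes.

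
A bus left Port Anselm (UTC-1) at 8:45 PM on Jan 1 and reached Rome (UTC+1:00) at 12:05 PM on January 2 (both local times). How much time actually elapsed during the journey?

13 hours 20 minutes

Departure in UTC: 8:45 PM + 1:00 = 9:45 PM on Jan 1.
Arrival in UTC: 12:05 PM − 1:00 = 11:05 AM on Jan 2.
Elapsed = 11:05 AM − 9:45 PM (+1 day) = 13 hours 20 minutes.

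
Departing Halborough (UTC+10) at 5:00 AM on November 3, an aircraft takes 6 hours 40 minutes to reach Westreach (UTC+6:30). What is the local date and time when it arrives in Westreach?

Westreach is 3:30 behind Halborough.
After 6 hours 40 minutes it is 11:40 AM in Halborough.
Shift by the zone difference: 11:40 AM − 3:30 = 8:10 AM on Nov 3 in Westreach.

8:10 AM on Nov 3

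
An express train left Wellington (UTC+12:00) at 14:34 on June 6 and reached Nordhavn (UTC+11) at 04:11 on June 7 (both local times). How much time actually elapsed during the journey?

Departure in UTC: 14:34 − 12:00 = 02:34 on Jun 6.
Arrival in UTC: 04:11 − 11:00 = 17:11 on Jun 6.
Elapsed = 17:11 − 02:34 = 14 hours 37 minutes.

14 hours 37 minutes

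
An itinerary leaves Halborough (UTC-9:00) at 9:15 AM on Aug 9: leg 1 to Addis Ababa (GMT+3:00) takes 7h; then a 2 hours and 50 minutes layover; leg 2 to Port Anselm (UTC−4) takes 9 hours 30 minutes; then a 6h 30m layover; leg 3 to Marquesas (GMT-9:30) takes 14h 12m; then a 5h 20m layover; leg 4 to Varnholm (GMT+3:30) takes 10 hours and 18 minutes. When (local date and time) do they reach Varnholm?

5:25 AM on August 12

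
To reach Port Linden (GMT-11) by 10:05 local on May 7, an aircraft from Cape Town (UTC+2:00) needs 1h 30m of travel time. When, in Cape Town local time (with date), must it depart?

21:35 on May 7

Target arrival in UTC: 10:05 + 11:00 = 21:05 on May 7.
Subtract 1 hour 30 minutes → departure 19:35 UTC on May 7.
Cape Town is UTC+2:00: 19:35 + 2:00 = 21:35 on May 7.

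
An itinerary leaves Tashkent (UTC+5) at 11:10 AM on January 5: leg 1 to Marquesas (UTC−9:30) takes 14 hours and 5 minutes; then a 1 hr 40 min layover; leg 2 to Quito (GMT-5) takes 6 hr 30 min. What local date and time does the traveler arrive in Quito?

Convert departure to UTC: 11:10 AM − 5:00 = 6:10 AM UTC on Jan 5.
Add 14 hours 5 minutes leg 1 → 8:15 PM UTC.
Add 1 hour 40 minutes layover in Marquesas → 9:55 PM UTC.
Add 6 hours 30 minutes leg 2 → 4:25 AM UTC (Jan 6).
Quito is UTC−5:00, so local arrival = 4:25 AM − 5:00 = 11:25 PM on Jan 5.

11:25 PM on Jan 5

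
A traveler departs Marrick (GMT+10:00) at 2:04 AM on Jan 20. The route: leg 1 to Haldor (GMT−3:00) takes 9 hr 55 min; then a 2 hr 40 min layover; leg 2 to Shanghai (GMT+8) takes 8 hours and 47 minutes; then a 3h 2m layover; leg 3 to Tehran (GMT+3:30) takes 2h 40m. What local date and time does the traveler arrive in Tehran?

Convert departure to UTC: 2:04 AM − 10:00 = 4:04 PM UTC on Jan 19.
Add 9 hours and 55 minutes leg 1 → 1:59 AM UTC (Jan 20).
Add 2 hours 40 minutes layover in Haldor → 4:39 AM UTC.
Add 8 hours 47 minutes leg 2 → 1:26 PM UTC.
Add 3 hours and 2 minutes layover in Shanghai → 4:28 PM UTC.
Add 2 hours and 40 minutes leg 3 → 7:08 PM UTC.
Tehran is UTC+3:30, so local arrival = 7:08 PM + 3:30 = 10:38 PM on Jan 20.

10:38 PM on Jan 20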